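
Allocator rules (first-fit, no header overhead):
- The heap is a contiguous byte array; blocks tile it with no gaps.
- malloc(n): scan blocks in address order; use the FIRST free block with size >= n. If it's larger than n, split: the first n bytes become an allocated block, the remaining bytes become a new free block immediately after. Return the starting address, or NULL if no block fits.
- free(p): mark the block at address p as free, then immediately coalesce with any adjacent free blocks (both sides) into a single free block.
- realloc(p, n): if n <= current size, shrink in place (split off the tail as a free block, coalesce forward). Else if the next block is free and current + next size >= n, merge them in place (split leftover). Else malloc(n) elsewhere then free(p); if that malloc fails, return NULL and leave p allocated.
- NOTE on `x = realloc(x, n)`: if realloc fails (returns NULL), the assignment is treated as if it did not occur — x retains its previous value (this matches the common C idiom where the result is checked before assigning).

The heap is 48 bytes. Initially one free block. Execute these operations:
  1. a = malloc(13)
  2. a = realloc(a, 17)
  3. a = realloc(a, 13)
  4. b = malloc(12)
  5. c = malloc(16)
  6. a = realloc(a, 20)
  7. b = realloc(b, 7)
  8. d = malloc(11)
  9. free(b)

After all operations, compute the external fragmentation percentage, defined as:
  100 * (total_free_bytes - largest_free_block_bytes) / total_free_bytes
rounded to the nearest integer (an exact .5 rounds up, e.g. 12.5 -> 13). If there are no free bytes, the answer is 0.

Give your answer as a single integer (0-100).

Op 1: a = malloc(13) -> a = 0; heap: [0-12 ALLOC][13-47 FREE]
Op 2: a = realloc(a, 17) -> a = 0; heap: [0-16 ALLOC][17-47 FREE]
Op 3: a = realloc(a, 13) -> a = 0; heap: [0-12 ALLOC][13-47 FREE]
Op 4: b = malloc(12) -> b = 13; heap: [0-12 ALLOC][13-24 ALLOC][25-47 FREE]
Op 5: c = malloc(16) -> c = 25; heap: [0-12 ALLOC][13-24 ALLOC][25-40 ALLOC][41-47 FREE]
Op 6: a = realloc(a, 20) -> NULL (a unchanged); heap: [0-12 ALLOC][13-24 ALLOC][25-40 ALLOC][41-47 FREE]
Op 7: b = realloc(b, 7) -> b = 13; heap: [0-12 ALLOC][13-19 ALLOC][20-24 FREE][25-40 ALLOC][41-47 FREE]
Op 8: d = malloc(11) -> d = NULL; heap: [0-12 ALLOC][13-19 ALLOC][20-24 FREE][25-40 ALLOC][41-47 FREE]
Op 9: free(b) -> (freed b); heap: [0-12 ALLOC][13-24 FREE][25-40 ALLOC][41-47 FREE]
Free blocks: [12 7] total_free=19 largest=12 -> 100*(19-12)/19 = 700/19 ≈ 36.842 -> rounds to 37

Answer: 37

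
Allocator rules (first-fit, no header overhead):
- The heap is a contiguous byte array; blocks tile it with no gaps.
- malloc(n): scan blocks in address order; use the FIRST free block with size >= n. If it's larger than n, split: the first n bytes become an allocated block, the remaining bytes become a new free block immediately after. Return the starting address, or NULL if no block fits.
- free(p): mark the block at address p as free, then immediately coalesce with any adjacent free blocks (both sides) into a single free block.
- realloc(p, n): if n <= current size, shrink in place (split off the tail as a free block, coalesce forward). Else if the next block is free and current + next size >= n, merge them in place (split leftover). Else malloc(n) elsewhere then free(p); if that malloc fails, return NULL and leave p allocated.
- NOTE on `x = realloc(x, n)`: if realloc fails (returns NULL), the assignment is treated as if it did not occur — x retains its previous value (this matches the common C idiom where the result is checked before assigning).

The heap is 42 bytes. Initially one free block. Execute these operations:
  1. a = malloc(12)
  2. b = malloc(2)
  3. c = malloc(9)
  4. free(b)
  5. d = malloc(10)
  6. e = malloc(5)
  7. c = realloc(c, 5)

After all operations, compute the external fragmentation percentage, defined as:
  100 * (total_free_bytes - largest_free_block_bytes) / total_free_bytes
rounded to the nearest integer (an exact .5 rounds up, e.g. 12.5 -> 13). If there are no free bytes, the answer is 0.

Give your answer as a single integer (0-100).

Answer: 60

Derivation:
Op 1: a = malloc(12) -> a = 0; heap: [0-11 ALLOC][12-41 FREE]
Op 2: b = malloc(2) -> b = 12; heap: [0-11 ALLOC][12-13 ALLOC][14-41 FREE]
Op 3: c = malloc(9) -> c = 14; heap: [0-11 ALLOC][12-13 ALLOC][14-22 ALLOC][23-41 FREE]
Op 4: free(b) -> (freed b); heap: [0-11 ALLOC][12-13 FREE][14-22 ALLOC][23-41 FREE]
Op 5: d = malloc(10) -> d = 23; heap: [0-11 ALLOC][12-13 FREE][14-22 ALLOC][23-32 ALLOC][33-41 FREE]
Op 6: e = malloc(5) -> e = 33; heap: [0-11 ALLOC][12-13 FREE][14-22 ALLOC][23-32 ALLOC][33-37 ALLOC][38-41 FREE]
Op 7: c = realloc(c, 5) -> c = 14; heap: [0-11 ALLOC][12-13 FREE][14-18 ALLOC][19-22 FREE][23-32 ALLOC][33-37 ALLOC][38-41 FREE]
Free blocks: [2 4 4] total_free=10 largest=4 -> 100*(10-4)/10 = 600/10 = 60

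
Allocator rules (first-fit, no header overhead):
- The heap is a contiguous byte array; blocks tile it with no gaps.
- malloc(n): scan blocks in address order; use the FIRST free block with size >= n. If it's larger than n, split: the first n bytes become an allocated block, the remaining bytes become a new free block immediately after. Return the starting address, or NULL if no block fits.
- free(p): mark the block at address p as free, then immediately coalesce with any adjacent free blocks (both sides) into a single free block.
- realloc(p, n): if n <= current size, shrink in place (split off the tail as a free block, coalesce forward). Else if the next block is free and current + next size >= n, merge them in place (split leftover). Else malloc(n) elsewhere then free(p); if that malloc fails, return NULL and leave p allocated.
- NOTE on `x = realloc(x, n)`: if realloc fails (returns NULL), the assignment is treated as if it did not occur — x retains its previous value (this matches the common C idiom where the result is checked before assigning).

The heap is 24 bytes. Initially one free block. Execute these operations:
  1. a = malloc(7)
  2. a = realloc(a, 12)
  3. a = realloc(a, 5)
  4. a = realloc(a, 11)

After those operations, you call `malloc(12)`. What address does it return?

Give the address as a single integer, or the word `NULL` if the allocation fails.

Op 1: a = malloc(7) -> a = 0; heap: [0-6 ALLOC][7-23 FREE]
Op 2: a = realloc(a, 12) -> a = 0; heap: [0-11 ALLOC][12-23 FREE]
Op 3: a = realloc(a, 5) -> a = 0; heap: [0-4 ALLOC][5-23 FREE]
Op 4: a = realloc(a, 11) -> a = 0; heap: [0-10 ALLOC][11-23 FREE]
malloc(12): first-fit scan over [0-10 ALLOC][11-23 FREE] -> 11

Answer: 11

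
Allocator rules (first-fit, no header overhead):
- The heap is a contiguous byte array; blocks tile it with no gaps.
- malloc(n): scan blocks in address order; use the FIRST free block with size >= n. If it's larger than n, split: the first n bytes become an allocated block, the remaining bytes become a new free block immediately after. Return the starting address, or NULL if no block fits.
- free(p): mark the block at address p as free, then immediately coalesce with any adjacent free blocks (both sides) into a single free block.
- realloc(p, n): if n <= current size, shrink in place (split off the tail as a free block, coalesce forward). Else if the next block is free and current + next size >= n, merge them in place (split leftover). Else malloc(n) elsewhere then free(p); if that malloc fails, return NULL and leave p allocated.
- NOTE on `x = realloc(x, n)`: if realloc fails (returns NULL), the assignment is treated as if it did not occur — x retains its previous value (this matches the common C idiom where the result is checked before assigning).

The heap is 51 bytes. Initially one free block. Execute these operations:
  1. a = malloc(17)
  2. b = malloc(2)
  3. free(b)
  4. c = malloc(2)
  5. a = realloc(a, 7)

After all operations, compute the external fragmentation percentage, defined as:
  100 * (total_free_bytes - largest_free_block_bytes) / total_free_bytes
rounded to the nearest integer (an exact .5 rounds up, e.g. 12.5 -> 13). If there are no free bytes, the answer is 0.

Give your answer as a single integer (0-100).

Answer: 24

Derivation:
Op 1: a = malloc(17) -> a = 0; heap: [0-16 ALLOC][17-50 FREE]
Op 2: b = malloc(2) -> b = 17; heap: [0-16 ALLOC][17-18 ALLOC][19-50 FREE]
Op 3: free(b) -> (freed b); heap: [0-16 ALLOC][17-50 FREE]
Op 4: c = malloc(2) -> c = 17; heap: [0-16 ALLOC][17-18 ALLOC][19-50 FREE]
Op 5: a = realloc(a, 7) -> a = 0; heap: [0-6 ALLOC][7-16 FREE][17-18 ALLOC][19-50 FREE]
Free blocks: [10 32] total_free=42 largest=32 -> 100*(42-32)/42 = 1000/42 ≈ 23.810 -> rounds to 24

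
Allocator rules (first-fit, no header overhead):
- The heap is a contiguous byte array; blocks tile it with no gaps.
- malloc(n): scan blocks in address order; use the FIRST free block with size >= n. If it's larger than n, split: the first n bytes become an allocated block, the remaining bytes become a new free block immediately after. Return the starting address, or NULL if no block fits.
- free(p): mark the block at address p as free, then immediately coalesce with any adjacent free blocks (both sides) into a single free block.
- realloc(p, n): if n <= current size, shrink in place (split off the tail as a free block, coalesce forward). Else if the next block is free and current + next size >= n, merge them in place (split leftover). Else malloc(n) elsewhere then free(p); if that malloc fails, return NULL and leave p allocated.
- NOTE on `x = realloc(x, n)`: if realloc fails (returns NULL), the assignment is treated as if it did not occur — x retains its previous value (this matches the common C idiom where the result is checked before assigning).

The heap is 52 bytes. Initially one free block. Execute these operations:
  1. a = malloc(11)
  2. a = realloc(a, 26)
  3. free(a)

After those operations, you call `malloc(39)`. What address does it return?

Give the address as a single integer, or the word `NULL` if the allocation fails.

Op 1: a = malloc(11) -> a = 0; heap: [0-10 ALLOC][11-51 FREE]
Op 2: a = realloc(a, 26) -> a = 0; heap: [0-25 ALLOC][26-51 FREE]
Op 3: free(a) -> (freed a); heap: [0-51 FREE]
malloc(39): first-fit scan over [0-51 FREE] -> 0

Answer: 0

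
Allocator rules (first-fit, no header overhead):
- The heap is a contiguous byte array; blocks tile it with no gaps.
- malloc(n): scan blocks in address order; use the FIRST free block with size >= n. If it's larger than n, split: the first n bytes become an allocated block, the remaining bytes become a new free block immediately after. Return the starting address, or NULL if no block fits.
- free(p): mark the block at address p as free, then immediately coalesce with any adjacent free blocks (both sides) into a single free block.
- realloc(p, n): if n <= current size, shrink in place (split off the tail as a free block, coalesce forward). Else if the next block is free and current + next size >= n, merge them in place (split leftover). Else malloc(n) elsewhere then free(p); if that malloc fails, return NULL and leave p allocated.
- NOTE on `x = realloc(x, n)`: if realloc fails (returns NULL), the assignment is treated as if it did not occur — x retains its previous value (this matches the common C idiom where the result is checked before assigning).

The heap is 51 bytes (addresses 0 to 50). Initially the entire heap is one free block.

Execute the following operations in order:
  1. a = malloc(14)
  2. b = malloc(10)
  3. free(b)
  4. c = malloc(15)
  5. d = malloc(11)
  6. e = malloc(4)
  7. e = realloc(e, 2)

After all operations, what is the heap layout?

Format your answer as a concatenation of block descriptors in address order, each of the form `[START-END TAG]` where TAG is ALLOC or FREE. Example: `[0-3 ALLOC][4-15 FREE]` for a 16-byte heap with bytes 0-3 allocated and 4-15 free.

Answer: [0-13 ALLOC][14-28 ALLOC][29-39 ALLOC][40-41 ALLOC][42-50 FREE]

Derivation:
Op 1: a = malloc(14) -> a = 0; heap: [0-13 ALLOC][14-50 FREE]
Op 2: b = malloc(10) -> b = 14; heap: [0-13 ALLOC][14-23 ALLOC][24-50 FREE]
Op 3: free(b) -> (freed b); heap: [0-13 ALLOC][14-50 FREE]
Op 4: c = malloc(15) -> c = 14; heap: [0-13 ALLOC][14-28 ALLOC][29-50 FREE]
Op 5: d = malloc(11) -> d = 29; heap: [0-13 ALLOC][14-28 ALLOC][29-39 ALLOC][40-50 FREE]
Op 6: e = malloc(4) -> e = 40; heap: [0-13 ALLOC][14-28 ALLOC][29-39 ALLOC][40-43 ALLOC][44-50 FREE]
Op 7: e = realloc(e, 2) -> e = 40; heap: [0-13 ALLOC][14-28 ALLOC][29-39 ALLOC][40-41 ALLOC][42-50 FREE]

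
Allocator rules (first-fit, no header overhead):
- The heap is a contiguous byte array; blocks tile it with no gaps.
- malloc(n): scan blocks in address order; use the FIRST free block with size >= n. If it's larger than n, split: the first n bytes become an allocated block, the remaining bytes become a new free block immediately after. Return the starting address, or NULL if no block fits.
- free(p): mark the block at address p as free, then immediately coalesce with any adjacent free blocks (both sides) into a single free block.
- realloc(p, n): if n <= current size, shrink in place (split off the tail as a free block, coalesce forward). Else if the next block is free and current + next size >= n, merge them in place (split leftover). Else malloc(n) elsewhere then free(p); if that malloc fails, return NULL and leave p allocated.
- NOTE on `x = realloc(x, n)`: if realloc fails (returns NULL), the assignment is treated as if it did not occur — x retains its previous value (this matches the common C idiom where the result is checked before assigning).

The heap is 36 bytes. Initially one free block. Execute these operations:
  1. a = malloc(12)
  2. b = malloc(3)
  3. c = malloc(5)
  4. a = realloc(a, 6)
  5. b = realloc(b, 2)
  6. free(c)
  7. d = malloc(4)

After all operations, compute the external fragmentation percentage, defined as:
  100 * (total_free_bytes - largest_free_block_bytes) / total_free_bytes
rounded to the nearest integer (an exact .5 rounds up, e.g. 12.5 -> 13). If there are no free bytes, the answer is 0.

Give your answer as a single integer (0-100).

Op 1: a = malloc(12) -> a = 0; heap: [0-11 ALLOC][12-35 FREE]
Op 2: b = malloc(3) -> b = 12; heap: [0-11 ALLOC][12-14 ALLOC][15-35 FREE]
Op 3: c = malloc(5) -> c = 15; heap: [0-11 ALLOC][12-14 ALLOC][15-19 ALLOC][20-35 FREE]
Op 4: a = realloc(a, 6) -> a = 0; heap: [0-5 ALLOC][6-11 FREE][12-14 ALLOC][15-19 ALLOC][20-35 FREE]
Op 5: b = realloc(b, 2) -> b = 12; heap: [0-5 ALLOC][6-11 FREE][12-13 ALLOC][14-14 FREE][15-19 ALLOC][20-35 FREE]
Op 6: free(c) -> (freed c); heap: [0-5 ALLOC][6-11 FREE][12-13 ALLOC][14-35 FREE]
Op 7: d = malloc(4) -> d = 6; heap: [0-5 ALLOC][6-9 ALLOC][10-11 FREE][12-13 ALLOC][14-35 FREE]
Free blocks: [2 22] total_free=24 largest=22 -> 100*(24-22)/24 = 200/24 ≈ 8.333 -> rounds to 8

Answer: 8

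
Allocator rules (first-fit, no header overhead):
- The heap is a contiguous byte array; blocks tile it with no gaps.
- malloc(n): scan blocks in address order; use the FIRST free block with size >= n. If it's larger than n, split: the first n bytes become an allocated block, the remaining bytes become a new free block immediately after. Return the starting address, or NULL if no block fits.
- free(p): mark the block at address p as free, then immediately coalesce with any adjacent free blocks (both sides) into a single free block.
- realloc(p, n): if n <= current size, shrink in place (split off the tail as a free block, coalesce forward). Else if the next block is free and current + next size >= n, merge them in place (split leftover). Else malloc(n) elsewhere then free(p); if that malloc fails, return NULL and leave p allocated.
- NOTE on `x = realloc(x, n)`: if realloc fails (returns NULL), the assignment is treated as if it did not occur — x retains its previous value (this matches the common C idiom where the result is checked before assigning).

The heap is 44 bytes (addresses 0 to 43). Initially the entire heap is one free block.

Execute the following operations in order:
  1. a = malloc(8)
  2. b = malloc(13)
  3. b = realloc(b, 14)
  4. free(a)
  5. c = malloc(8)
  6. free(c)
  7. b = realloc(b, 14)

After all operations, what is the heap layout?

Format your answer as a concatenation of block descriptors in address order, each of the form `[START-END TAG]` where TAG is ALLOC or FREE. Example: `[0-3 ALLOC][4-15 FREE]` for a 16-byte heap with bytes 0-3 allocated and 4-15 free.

Op 1: a = malloc(8) -> a = 0; heap: [0-7 ALLOC][8-43 FREE]
Op 2: b = malloc(13) -> b = 8; heap: [0-7 ALLOC][8-20 ALLOC][21-43 FREE]
Op 3: b = realloc(b, 14) -> b = 8; heap: [0-7 ALLOC][8-21 ALLOC][22-43 FREE]
Op 4: free(a) -> (freed a); heap: [0-7 FREE][8-21 ALLOC][22-43 FREE]
Op 5: c = malloc(8) -> c = 0; heap: [0-7 ALLOC][8-21 ALLOC][22-43 FREE]
Op 6: free(c) -> (freed c); heap: [0-7 FREE][8-21 ALLOC][22-43 FREE]
Op 7: b = realloc(b, 14) -> b = 8; heap: [0-7 FREE][8-21 ALLOC][22-43 FREE]

Answer: [0-7 FREE][8-21 ALLOC][22-43 FREE]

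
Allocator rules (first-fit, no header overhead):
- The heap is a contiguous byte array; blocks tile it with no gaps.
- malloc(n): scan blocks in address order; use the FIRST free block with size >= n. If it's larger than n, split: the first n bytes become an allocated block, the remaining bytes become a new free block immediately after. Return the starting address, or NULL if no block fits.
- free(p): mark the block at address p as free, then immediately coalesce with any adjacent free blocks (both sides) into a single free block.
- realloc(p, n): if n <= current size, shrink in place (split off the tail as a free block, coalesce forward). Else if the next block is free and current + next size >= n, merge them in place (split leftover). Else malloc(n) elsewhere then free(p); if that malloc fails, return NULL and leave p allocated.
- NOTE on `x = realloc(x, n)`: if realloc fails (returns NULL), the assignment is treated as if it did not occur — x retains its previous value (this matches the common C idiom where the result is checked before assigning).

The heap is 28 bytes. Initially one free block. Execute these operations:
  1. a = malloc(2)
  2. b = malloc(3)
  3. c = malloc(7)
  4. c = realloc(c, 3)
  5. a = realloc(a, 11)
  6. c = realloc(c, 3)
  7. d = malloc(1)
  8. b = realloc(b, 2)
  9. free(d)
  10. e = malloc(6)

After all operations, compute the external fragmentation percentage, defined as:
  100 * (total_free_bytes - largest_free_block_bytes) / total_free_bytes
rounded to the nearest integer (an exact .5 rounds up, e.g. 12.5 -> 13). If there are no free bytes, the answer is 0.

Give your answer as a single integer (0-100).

Answer: 50

Derivation:
Op 1: a = malloc(2) -> a = 0; heap: [0-1 ALLOC][2-27 FREE]
Op 2: b = malloc(3) -> b = 2; heap: [0-1 ALLOC][2-4 ALLOC][5-27 FREE]
Op 3: c = malloc(7) -> c = 5; heap: [0-1 ALLOC][2-4 ALLOC][5-11 ALLOC][12-27 FREE]
Op 4: c = realloc(c, 3) -> c = 5; heap: [0-1 ALLOC][2-4 ALLOC][5-7 ALLOC][8-27 FREE]
Op 5: a = realloc(a, 11) -> a = 8; heap: [0-1 FREE][2-4 ALLOC][5-7 ALLOC][8-18 ALLOC][19-27 FREE]
Op 6: c = realloc(c, 3) -> c = 5; heap: [0-1 FREE][2-4 ALLOC][5-7 ALLOC][8-18 ALLOC][19-27 FREE]
Op 7: d = malloc(1) -> d = 0; heap: [0-0 ALLOC][1-1 FREE][2-4 ALLOC][5-7 ALLOC][8-18 ALLOC][19-27 FREE]
Op 8: b = realloc(b, 2) -> b = 2; heap: [0-0 ALLOC][1-1 FREE][2-3 ALLOC][4-4 FREE][5-7 ALLOC][8-18 ALLOC][19-27 FREE]
Op 9: free(d) -> (freed d); heap: [0-1 FREE][2-3 ALLOC][4-4 FREE][5-7 ALLOC][8-18 ALLOC][19-27 FREE]
Op 10: e = malloc(6) -> e = 19; heap: [0-1 FREE][2-3 ALLOC][4-4 FREE][5-7 ALLOC][8-18 ALLOC][19-24 ALLOC][25-27 FREE]
Free blocks: [2 1 3] total_free=6 largest=3 -> 100*(6-3)/6 = 300/6 = 50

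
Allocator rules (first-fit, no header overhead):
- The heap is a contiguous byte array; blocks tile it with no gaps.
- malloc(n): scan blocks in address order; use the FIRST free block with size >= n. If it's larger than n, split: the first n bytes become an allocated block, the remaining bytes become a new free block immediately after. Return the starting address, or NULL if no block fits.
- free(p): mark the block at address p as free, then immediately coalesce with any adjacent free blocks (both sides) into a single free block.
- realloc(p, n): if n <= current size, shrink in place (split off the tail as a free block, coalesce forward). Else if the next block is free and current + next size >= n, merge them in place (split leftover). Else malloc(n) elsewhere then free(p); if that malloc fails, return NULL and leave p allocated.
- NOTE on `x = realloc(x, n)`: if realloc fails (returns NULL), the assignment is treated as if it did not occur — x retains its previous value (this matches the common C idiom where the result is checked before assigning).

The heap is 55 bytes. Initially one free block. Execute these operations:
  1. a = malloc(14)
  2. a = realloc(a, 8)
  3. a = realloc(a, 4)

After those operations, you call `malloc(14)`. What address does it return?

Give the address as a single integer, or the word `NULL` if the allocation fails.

Answer: 4

Derivation:
Op 1: a = malloc(14) -> a = 0; heap: [0-13 ALLOC][14-54 FREE]
Op 2: a = realloc(a, 8) -> a = 0; heap: [0-7 ALLOC][8-54 FREE]
Op 3: a = realloc(a, 4) -> a = 0; heap: [0-3 ALLOC][4-54 FREE]
malloc(14): first-fit scan over [0-3 ALLOC][4-54 FREE] -> 4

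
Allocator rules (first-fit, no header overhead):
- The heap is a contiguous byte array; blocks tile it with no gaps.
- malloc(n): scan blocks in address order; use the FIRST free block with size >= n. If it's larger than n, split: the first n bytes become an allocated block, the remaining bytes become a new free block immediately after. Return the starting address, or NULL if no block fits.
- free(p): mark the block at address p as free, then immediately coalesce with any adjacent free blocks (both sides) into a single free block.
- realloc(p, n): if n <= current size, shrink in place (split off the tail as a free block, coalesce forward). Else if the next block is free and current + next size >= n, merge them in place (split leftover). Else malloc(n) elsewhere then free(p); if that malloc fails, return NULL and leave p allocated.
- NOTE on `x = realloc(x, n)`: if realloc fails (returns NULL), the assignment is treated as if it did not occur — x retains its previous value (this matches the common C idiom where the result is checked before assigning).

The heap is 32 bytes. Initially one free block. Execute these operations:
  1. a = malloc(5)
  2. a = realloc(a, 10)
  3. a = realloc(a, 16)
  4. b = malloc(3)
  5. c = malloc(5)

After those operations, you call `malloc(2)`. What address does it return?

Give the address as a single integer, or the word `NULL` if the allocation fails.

Op 1: a = malloc(5) -> a = 0; heap: [0-4 ALLOC][5-31 FREE]
Op 2: a = realloc(a, 10) -> a = 0; heap: [0-9 ALLOC][10-31 FREE]
Op 3: a = realloc(a, 16) -> a = 0; heap: [0-15 ALLOC][16-31 FREE]
Op 4: b = malloc(3) -> b = 16; heap: [0-15 ALLOC][16-18 ALLOC][19-31 FREE]
Op 5: c = malloc(5) -> c = 19; heap: [0-15 ALLOC][16-18 ALLOC][19-23 ALLOC][24-31 FREE]
malloc(2): first-fit scan over [0-15 ALLOC][16-18 ALLOC][19-23 ALLOC][24-31 FREE] -> 24

Answer: 24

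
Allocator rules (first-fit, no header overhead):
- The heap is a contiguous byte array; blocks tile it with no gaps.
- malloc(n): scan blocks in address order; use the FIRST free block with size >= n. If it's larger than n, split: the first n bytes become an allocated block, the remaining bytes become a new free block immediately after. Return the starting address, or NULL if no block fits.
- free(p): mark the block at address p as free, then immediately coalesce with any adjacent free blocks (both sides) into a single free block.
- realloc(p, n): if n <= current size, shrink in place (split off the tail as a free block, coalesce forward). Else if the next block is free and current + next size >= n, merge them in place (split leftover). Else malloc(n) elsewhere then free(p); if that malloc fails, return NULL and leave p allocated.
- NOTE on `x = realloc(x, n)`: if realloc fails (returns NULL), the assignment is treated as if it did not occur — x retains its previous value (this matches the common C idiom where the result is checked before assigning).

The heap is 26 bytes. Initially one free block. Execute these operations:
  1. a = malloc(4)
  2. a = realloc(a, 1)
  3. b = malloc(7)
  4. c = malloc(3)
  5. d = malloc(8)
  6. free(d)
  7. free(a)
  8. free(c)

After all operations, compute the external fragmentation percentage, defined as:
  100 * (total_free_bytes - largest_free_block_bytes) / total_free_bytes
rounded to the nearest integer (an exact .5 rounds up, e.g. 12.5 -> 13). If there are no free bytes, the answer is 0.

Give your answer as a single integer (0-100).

Answer: 5

Derivation:
Op 1: a = malloc(4) -> a = 0; heap: [0-3 ALLOC][4-25 FREE]
Op 2: a = realloc(a, 1) -> a = 0; heap: [0-0 ALLOC][1-25 FREE]
Op 3: b = malloc(7) -> b = 1; heap: [0-0 ALLOC][1-7 ALLOC][8-25 FREE]
Op 4: c = malloc(3) -> c = 8; heap: [0-0 ALLOC][1-7 ALLOC][8-10 ALLOC][11-25 FREE]
Op 5: d = malloc(8) -> d = 11; heap: [0-0 ALLOC][1-7 ALLOC][8-10 ALLOC][11-18 ALLOC][19-25 FREE]
Op 6: free(d) -> (freed d); heap: [0-0 ALLOC][1-7 ALLOC][8-10 ALLOC][11-25 FREE]
Op 7: free(a) -> (freed a); heap: [0-0 FREE][1-7 ALLOC][8-10 ALLOC][11-25 FREE]
Op 8: free(c) -> (freed c); heap: [0-0 FREE][1-7 ALLOC][8-25 FREE]
Free blocks: [1 18] total_free=19 largest=18 -> 100*(19-18)/19 = 100/19 ≈ 5.263 -> rounds to 5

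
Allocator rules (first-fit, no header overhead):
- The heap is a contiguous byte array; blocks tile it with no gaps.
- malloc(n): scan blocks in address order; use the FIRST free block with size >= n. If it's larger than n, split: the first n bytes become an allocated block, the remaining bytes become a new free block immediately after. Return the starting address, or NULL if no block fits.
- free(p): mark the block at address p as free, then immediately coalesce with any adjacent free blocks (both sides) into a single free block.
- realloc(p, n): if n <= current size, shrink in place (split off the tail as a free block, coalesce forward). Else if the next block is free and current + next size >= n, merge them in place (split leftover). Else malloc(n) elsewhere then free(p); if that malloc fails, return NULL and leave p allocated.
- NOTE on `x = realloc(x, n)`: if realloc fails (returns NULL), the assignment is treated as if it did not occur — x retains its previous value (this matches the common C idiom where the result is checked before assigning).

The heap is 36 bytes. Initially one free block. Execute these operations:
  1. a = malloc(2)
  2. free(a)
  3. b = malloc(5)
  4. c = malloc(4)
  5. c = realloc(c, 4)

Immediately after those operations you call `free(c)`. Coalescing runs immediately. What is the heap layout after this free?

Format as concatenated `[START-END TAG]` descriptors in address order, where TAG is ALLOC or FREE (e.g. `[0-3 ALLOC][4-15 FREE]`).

Op 1: a = malloc(2) -> a = 0; heap: [0-1 ALLOC][2-35 FREE]
Op 2: free(a) -> (freed a); heap: [0-35 FREE]
Op 3: b = malloc(5) -> b = 0; heap: [0-4 ALLOC][5-35 FREE]
Op 4: c = malloc(4) -> c = 5; heap: [0-4 ALLOC][5-8 ALLOC][9-35 FREE]
Op 5: c = realloc(c, 4) -> c = 5; heap: [0-4 ALLOC][5-8 ALLOC][9-35 FREE]
free(c): c = 5 -> block [5-8 ALLOC]; mark free, coalesce with adjacent free neighbors -> [0-4 ALLOC][5-35 FREE]

Answer: [0-4 ALLOC][5-35 FREE]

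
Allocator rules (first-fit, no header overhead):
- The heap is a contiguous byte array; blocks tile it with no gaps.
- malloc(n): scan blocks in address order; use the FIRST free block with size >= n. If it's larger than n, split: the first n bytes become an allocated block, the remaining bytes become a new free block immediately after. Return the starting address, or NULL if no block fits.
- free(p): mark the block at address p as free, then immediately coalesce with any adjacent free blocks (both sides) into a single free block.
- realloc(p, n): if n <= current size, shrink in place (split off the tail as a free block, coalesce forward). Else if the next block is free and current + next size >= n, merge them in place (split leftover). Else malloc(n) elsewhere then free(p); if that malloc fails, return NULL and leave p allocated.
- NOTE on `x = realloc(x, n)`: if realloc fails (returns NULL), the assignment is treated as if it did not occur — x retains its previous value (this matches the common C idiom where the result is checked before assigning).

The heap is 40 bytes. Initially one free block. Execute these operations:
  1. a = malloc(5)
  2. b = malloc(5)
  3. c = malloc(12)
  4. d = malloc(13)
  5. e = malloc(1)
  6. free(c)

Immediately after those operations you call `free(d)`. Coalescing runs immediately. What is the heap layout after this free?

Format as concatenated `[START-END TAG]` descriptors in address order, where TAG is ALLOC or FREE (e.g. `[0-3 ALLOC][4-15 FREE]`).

Op 1: a = malloc(5) -> a = 0; heap: [0-4 ALLOC][5-39 FREE]
Op 2: b = malloc(5) -> b = 5; heap: [0-4 ALLOC][5-9 ALLOC][10-39 FREE]
Op 3: c = malloc(12) -> c = 10; heap: [0-4 ALLOC][5-9 ALLOC][10-21 ALLOC][22-39 FREE]
Op 4: d = malloc(13) -> d = 22; heap: [0-4 ALLOC][5-9 ALLOC][10-21 ALLOC][22-34 ALLOC][35-39 FREE]
Op 5: e = malloc(1) -> e = 35; heap: [0-4 ALLOC][5-9 ALLOC][10-21 ALLOC][22-34 ALLOC][35-35 ALLOC][36-39 FREE]
Op 6: free(c) -> (freed c); heap: [0-4 ALLOC][5-9 ALLOC][10-21 FREE][22-34 ALLOC][35-35 ALLOC][36-39 FREE]
free(d): d = 22 -> block [22-34 ALLOC]; mark free, coalesce with adjacent free neighbors -> [0-4 ALLOC][5-9 ALLOC][10-34 FREE][35-35 ALLOC][36-39 FREE]

Answer: [0-4 ALLOC][5-9 ALLOC][10-34 FREE][35-35 ALLOC][36-39 FREE]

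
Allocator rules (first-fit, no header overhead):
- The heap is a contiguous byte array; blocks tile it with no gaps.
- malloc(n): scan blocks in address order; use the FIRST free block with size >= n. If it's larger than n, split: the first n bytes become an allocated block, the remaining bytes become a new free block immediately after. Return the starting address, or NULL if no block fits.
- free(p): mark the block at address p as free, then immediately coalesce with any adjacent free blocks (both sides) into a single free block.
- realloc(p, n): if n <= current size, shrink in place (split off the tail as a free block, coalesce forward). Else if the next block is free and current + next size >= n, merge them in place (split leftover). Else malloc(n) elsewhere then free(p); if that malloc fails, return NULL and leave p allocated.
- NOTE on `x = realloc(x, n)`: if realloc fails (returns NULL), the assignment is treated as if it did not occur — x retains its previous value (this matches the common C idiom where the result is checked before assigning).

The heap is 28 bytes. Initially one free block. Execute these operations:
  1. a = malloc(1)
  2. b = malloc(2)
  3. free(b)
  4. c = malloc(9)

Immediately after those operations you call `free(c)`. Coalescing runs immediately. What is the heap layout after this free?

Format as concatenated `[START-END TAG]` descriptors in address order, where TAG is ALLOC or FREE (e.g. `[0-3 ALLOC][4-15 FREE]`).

Op 1: a = malloc(1) -> a = 0; heap: [0-0 ALLOC][1-27 FREE]
Op 2: b = malloc(2) -> b = 1; heap: [0-0 ALLOC][1-2 ALLOC][3-27 FREE]
Op 3: free(b) -> (freed b); heap: [0-0 ALLOC][1-27 FREE]
Op 4: c = malloc(9) -> c = 1; heap: [0-0 ALLOC][1-9 ALLOC][10-27 FREE]
free(c): c = 1 -> block [1-9 ALLOC]; mark free, coalesce with adjacent free neighbors -> [0-0 ALLOC][1-27 FREE]

Answer: [0-0 ALLOC][1-27 FREE]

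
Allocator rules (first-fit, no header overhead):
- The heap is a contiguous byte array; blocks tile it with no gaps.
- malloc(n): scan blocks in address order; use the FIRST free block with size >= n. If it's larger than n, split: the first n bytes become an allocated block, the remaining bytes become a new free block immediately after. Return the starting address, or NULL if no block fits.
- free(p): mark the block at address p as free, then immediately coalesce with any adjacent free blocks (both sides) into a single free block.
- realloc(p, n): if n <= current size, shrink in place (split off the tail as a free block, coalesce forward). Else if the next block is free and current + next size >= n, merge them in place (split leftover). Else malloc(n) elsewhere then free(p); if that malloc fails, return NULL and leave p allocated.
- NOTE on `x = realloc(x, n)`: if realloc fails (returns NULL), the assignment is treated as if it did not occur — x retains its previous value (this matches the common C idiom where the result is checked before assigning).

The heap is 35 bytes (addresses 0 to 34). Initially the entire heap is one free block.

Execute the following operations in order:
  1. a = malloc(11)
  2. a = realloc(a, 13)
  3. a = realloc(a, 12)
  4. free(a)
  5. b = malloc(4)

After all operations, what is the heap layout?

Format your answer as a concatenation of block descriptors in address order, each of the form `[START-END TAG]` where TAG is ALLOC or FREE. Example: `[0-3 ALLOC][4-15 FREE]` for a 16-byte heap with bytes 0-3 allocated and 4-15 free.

Answer: [0-3 ALLOC][4-34 FREE]

Derivation:
Op 1: a = malloc(11) -> a = 0; heap: [0-10 ALLOC][11-34 FREE]
Op 2: a = realloc(a, 13) -> a = 0; heap: [0-12 ALLOC][13-34 FREE]
Op 3: a = realloc(a, 12) -> a = 0; heap: [0-11 ALLOC][12-34 FREE]
Op 4: free(a) -> (freed a); heap: [0-34 FREE]
Op 5: b = malloc(4) -> b = 0; heap: [0-3 ALLOC][4-34 FREE]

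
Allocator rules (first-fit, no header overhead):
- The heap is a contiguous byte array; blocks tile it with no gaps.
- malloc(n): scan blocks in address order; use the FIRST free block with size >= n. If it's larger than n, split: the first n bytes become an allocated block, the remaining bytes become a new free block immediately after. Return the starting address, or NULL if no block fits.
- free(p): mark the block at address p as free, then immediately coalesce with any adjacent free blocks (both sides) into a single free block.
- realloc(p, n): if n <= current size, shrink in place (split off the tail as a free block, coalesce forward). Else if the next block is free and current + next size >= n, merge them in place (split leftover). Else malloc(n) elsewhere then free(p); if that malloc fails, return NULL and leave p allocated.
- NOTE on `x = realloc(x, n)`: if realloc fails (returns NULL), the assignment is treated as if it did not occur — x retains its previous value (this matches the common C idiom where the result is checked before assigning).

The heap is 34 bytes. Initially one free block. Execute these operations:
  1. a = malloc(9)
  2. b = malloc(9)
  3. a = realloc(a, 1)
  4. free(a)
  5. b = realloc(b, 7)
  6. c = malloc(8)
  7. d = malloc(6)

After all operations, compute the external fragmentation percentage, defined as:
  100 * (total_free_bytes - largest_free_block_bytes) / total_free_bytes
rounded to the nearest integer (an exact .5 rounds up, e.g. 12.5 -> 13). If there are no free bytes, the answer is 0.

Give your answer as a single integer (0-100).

Answer: 8

Derivation:
Op 1: a = malloc(9) -> a = 0; heap: [0-8 ALLOC][9-33 FREE]
Op 2: b = malloc(9) -> b = 9; heap: [0-8 ALLOC][9-17 ALLOC][18-33 FREE]
Op 3: a = realloc(a, 1) -> a = 0; heap: [0-0 ALLOC][1-8 FREE][9-17 ALLOC][18-33 FREE]
Op 4: free(a) -> (freed a); heap: [0-8 FREE][9-17 ALLOC][18-33 FREE]
Op 5: b = realloc(b, 7) -> b = 9; heap: [0-8 FREE][9-15 ALLOC][16-33 FREE]
Op 6: c = malloc(8) -> c = 0; heap: [0-7 ALLOC][8-8 FREE][9-15 ALLOC][16-33 FREE]
Op 7: d = malloc(6) -> d = 16; heap: [0-7 ALLOC][8-8 FREE][9-15 ALLOC][16-21 ALLOC][22-33 FREE]
Free blocks: [1 12] total_free=13 largest=12 -> 100*(13-12)/13 = 100/13 ≈ 7.692 -> rounds to 8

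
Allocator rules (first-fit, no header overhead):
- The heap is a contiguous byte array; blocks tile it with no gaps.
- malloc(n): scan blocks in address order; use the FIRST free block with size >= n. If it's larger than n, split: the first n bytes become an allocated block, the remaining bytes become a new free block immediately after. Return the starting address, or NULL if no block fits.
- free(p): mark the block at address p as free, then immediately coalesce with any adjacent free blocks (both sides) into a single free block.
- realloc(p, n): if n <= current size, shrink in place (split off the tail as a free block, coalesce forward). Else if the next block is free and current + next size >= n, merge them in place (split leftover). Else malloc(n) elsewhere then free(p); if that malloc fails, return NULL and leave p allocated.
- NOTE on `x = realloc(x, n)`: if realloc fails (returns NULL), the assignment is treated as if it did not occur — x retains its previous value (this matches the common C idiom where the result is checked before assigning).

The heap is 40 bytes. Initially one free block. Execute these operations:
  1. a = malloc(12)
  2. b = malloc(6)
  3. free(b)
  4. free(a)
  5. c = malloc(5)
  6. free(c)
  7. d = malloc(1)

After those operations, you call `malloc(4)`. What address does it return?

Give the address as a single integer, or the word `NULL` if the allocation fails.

Answer: 1

Derivation:
Op 1: a = malloc(12) -> a = 0; heap: [0-11 ALLOC][12-39 FREE]
Op 2: b = malloc(6) -> b = 12; heap: [0-11 ALLOC][12-17 ALLOC][18-39 FREE]
Op 3: free(b) -> (freed b); heap: [0-11 ALLOC][12-39 FREE]
Op 4: free(a) -> (freed a); heap: [0-39 FREE]
Op 5: c = malloc(5) -> c = 0; heap: [0-4 ALLOC][5-39 FREE]
Op 6: free(c) -> (freed c); heap: [0-39 FREE]
Op 7: d = malloc(1) -> d = 0; heap: [0-0 ALLOC][1-39 FREE]
malloc(4): first-fit scan over [0-0 ALLOC][1-39 FREE] -> 1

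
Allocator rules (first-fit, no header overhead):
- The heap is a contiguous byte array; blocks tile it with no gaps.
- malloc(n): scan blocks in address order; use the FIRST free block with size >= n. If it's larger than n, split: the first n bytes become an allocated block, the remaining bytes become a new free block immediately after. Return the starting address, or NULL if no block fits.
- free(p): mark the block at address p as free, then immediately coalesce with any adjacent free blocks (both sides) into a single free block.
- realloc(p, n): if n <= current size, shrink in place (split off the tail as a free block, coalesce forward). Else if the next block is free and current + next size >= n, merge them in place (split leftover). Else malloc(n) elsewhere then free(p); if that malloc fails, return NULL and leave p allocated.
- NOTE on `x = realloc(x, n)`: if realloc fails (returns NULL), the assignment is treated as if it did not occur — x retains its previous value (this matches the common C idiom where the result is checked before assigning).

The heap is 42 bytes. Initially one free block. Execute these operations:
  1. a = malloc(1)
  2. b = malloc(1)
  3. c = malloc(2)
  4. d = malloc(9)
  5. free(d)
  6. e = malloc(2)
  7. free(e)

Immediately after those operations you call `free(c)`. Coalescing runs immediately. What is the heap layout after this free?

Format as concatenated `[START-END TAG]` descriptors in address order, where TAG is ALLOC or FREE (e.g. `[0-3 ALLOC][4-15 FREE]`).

Op 1: a = malloc(1) -> a = 0; heap: [0-0 ALLOC][1-41 FREE]
Op 2: b = malloc(1) -> b = 1; heap: [0-0 ALLOC][1-1 ALLOC][2-41 FREE]
Op 3: c = malloc(2) -> c = 2; heap: [0-0 ALLOC][1-1 ALLOC][2-3 ALLOC][4-41 FREE]
Op 4: d = malloc(9) -> d = 4; heap: [0-0 ALLOC][1-1 ALLOC][2-3 ALLOC][4-12 ALLOC][13-41 FREE]
Op 5: free(d) -> (freed d); heap: [0-0 ALLOC][1-1 ALLOC][2-3 ALLOC][4-41 FREE]
Op 6: e = malloc(2) -> e = 4; heap: [0-0 ALLOC][1-1 ALLOC][2-3 ALLOC][4-5 ALLOC][6-41 FREE]
Op 7: free(e) -> (freed e); heap: [0-0 ALLOC][1-1 ALLOC][2-3 ALLOC][4-41 FREE]
free(c): c = 2 -> block [2-3 ALLOC]; mark free, coalesce with adjacent free neighbors -> [0-0 ALLOC][1-1 ALLOC][2-41 FREE]

Answer: [0-0 ALLOC][1-1 ALLOC][2-41 FREE]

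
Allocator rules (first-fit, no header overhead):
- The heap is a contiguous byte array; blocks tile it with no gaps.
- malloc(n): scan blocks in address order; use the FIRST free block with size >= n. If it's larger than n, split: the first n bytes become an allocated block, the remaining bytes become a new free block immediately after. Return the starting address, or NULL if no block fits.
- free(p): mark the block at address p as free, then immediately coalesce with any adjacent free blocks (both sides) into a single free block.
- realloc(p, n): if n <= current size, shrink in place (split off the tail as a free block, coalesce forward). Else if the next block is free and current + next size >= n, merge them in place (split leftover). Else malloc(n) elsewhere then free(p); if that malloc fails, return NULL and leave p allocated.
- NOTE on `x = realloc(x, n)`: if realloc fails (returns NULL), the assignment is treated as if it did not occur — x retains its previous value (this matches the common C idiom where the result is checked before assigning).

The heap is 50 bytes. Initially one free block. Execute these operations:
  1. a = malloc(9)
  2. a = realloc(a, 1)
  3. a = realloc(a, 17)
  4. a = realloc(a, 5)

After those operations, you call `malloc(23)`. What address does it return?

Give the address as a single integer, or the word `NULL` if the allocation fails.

Answer: 5

Derivation:
Op 1: a = malloc(9) -> a = 0; heap: [0-8 ALLOC][9-49 FREE]
Op 2: a = realloc(a, 1) -> a = 0; heap: [0-0 ALLOC][1-49 FREE]
Op 3: a = realloc(a, 17) -> a = 0; heap: [0-16 ALLOC][17-49 FREE]
Op 4: a = realloc(a, 5) -> a = 0; heap: [0-4 ALLOC][5-49 FREE]
malloc(23): first-fit scan over [0-4 ALLOC][5-49 FREE] -> 5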